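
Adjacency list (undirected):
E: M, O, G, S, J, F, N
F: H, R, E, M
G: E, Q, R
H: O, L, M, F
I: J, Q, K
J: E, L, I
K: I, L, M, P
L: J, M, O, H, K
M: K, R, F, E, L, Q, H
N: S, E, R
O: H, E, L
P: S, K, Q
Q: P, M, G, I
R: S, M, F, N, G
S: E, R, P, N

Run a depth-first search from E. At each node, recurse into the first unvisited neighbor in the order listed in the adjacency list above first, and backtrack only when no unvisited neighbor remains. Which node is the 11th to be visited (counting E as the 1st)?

S

Visit E
E → M
M → K
K → I
I → J
J → L
L → O
O → H
H → F
F → R
R → S
S → P
P → Q
Q → G
S → N

Visit order: E, M, K, I, J, L, O, H, F, R, S, P, Q, G, N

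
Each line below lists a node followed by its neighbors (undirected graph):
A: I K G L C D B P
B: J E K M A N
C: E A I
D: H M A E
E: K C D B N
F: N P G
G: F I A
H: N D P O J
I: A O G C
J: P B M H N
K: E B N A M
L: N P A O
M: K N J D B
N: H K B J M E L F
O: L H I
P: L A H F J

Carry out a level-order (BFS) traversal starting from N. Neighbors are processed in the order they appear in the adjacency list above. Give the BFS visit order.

N, H, K, B, J, M, E, L, F, D, P, O, A, C, G, I

Visit N; enqueue H, K, B, J, M, E, L, F → queue [H, K, B, J, M, E, L, F]
Visit H; enqueue D, P, O → queue [K, B, J, M, E, L, F, D, P, O]
Visit K; enqueue A → queue [B, J, M, E, L, F, D, P, O, A]
Visit B → queue [J, M, E, L, F, D, P, O, A]
Visit J → queue [M, E, L, F, D, P, O, A]
Visit M → queue [E, L, F, D, P, O, A]
Visit E; enqueue C → queue [L, F, D, P, O, A, C]
Visit L → queue [F, D, P, O, A, C]
Visit F; enqueue G → queue [D, P, O, A, C, G]
Visit D → queue [P, O, A, C, G]
Visit P → queue [O, A, C, G]
Visit O; enqueue I → queue [A, C, G, I]
Visit A → queue [C, G, I]
Visit C → queue [G, I]
Visit G → queue [I]
Visit I → queue []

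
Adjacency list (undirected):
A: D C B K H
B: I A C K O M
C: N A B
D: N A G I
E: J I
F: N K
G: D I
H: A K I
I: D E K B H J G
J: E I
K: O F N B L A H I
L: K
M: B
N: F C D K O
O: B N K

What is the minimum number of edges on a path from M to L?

3

Level 0: M
Level 1: B
Level 2: A, C, I, K, O
Level 3: D, E, F, G, H, J, L, N
L first appears at level 3.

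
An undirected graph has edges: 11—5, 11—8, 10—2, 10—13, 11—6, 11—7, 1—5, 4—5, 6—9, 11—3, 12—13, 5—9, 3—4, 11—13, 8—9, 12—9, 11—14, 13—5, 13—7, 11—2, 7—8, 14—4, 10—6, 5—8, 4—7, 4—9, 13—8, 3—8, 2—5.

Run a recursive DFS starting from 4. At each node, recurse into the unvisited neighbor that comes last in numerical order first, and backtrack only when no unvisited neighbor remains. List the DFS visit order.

Visit 4
4 → 14
14 → 11
11 → 13
13 → 12
12 → 9
9 → 8
8 → 7
8 → 5
5 → 2
2 → 10
10 → 6
5 → 1
8 → 3

4 14 11 13 12 9 8 7 5 2 10 6 1 3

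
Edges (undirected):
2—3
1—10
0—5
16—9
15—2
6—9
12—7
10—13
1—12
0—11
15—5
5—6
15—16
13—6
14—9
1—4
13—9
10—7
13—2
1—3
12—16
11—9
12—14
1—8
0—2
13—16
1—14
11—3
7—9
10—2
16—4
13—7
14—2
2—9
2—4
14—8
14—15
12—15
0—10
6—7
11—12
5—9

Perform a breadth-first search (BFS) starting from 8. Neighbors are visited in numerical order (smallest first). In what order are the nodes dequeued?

Visit 8; enqueue 1, 14 → queue [1, 14]
Visit 1; enqueue 3, 4, 10, 12 → queue [14, 3, 4, 10, 12]
Visit 14; enqueue 2, 9, 15 → queue [3, 4, 10, 12, 2, 9, 15]
Visit 3; enqueue 11 → queue [4, 10, 12, 2, 9, 15, 11]
Visit 4; enqueue 16 → queue [10, 12, 2, 9, 15, 11, 16]
Visit 10; enqueue 0, 7, 13 → queue [12, 2, 9, 15, 11, 16, 0, 7, 13]
Visit 12 → queue [2, 9, 15, 11, 16, 0, 7, 13]
Visit 2 → queue [9, 15, 11, 16, 0, 7, 13]
Visit 9; enqueue 5, 6 → queue [15, 11, 16, 0, 7, 13, 5, 6]
Visit 15 → queue [11, 16, 0, 7, 13, 5, 6]
Visit 11 → queue [16, 0, 7, 13, 5, 6]
Visit 16 → queue [0, 7, 13, 5, 6]
Visit 0 → queue [7, 13, 5, 6]
Visit 7 → queue [13, 5, 6]
Visit 13 → queue [5, 6]
Visit 5 → queue [6]
Visit 6 → queue []

8 1 14 3 4 10 12 2 9 15 11 16 0 7 13 5 6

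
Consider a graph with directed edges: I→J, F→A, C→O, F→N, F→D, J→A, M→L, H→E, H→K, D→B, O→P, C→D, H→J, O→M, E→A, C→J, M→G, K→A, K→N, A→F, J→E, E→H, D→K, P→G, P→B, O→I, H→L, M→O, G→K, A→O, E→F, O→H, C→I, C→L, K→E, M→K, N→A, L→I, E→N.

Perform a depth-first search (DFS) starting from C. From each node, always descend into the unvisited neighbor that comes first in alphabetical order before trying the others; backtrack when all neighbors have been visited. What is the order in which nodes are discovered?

Visit C
C → D
D → B
D → K
K → A
A → F
F → N
A → O
O → H
H → E
H → J
H → L
L → I
O → M
M → G
O → P

C, D, B, K, A, F, N, O, H, E, J, L, I, M, G, P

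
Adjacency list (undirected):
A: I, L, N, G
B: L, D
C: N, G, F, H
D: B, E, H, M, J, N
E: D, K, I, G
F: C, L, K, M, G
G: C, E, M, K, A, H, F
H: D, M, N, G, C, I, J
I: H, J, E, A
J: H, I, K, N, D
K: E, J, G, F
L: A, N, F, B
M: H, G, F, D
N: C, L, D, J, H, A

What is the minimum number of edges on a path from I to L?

2

Level 0: I
Level 1: A, E, H, J
Level 2: C, D, G, K, L, M, N
Level 3: B, F
L first appears at level 2.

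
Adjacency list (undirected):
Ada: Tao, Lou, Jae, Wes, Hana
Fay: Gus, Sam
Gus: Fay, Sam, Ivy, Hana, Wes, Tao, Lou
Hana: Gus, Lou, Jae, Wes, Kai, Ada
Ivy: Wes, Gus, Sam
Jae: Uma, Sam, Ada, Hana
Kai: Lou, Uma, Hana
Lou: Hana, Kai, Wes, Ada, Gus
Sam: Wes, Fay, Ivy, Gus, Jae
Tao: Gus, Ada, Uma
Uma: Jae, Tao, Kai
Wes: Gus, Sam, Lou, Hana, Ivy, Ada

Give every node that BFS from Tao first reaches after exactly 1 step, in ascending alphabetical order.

Ada, Gus, Uma

Level 0: Tao
Level 1: Ada, Gus, Uma
Level 2: Fay, Hana, Ivy, Jae, Kai, Lou, Sam, Wes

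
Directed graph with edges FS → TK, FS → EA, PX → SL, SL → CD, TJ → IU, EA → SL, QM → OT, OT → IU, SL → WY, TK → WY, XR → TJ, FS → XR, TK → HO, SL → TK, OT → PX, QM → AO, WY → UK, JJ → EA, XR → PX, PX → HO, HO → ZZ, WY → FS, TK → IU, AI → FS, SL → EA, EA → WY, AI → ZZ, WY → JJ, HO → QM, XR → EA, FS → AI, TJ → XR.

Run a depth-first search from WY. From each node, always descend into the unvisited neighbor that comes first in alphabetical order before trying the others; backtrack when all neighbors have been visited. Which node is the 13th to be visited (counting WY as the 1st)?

Visit WY
WY → FS
FS → AI
AI → ZZ
FS → EA
EA → SL
SL → CD
SL → TK
TK → HO
HO → QM
QM → AO
QM → OT
OT → IU
OT → PX
FS → XR
XR → TJ
WY → JJ
WY → UK

Visit order: WY, FS, AI, ZZ, EA, SL, CD, TK, HO, QM, AO, OT, IU, PX, XR, TJ, JJ, UK

IU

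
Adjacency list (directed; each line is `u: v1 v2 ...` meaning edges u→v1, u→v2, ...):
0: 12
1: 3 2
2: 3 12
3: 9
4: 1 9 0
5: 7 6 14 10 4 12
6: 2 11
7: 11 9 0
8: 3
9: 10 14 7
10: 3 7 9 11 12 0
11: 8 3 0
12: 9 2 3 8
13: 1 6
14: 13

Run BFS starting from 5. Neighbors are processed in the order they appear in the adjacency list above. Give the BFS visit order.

5, 7, 6, 14, 10, 4, 12, 11, 9, 0, 2, 13, 3, 1, 8

Visit 5; enqueue 7, 6, 14, 10, 4, 12 → queue [7, 6, 14, 10, 4, 12]
Visit 7; enqueue 11, 9, 0 → queue [6, 14, 10, 4, 12, 11, 9, 0]
Visit 6; enqueue 2 → queue [14, 10, 4, 12, 11, 9, 0, 2]
Visit 14; enqueue 13 → queue [10, 4, 12, 11, 9, 0, 2, 13]
Visit 10; enqueue 3 → queue [4, 12, 11, 9, 0, 2, 13, 3]
Visit 4; enqueue 1 → queue [12, 11, 9, 0, 2, 13, 3, 1]
Visit 12; enqueue 8 → queue [11, 9, 0, 2, 13, 3, 1, 8]
Visit 11 → queue [9, 0, 2, 13, 3, 1, 8]
Visit 9 → queue [0, 2, 13, 3, 1, 8]
Visit 0 → queue [2, 13, 3, 1, 8]
Visit 2 → queue [13, 3, 1, 8]
Visit 13 → queue [3, 1, 8]
Visit 3 → queue [1, 8]
Visit 1 → queue [8]
Visit 8 → queue []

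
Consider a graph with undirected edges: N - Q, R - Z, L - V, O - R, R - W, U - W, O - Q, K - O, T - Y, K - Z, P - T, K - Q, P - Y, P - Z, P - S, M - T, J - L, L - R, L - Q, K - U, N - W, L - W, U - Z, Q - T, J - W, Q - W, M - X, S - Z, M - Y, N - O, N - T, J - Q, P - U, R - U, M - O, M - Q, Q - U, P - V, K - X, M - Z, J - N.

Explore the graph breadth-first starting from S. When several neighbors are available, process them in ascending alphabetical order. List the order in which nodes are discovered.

S -> P -> Z -> T -> U -> V -> Y -> K -> M -> R -> N -> Q -> W -> L -> O -> X -> J

Visit S; enqueue P, Z → queue [P, Z]
Visit P; enqueue T, U, V, Y → queue [Z, T, U, V, Y]
Visit Z; enqueue K, M, R → queue [T, U, V, Y, K, M, R]
Visit T; enqueue N, Q → queue [U, V, Y, K, M, R, N, Q]
Visit U; enqueue W → queue [V, Y, K, M, R, N, Q, W]
Visit V; enqueue L → queue [Y, K, M, R, N, Q, W, L]
Visit Y → queue [K, M, R, N, Q, W, L]
Visit K; enqueue O, X → queue [M, R, N, Q, W, L, O, X]
Visit M → queue [R, N, Q, W, L, O, X]
Visit R → queue [N, Q, W, L, O, X]
Visit N; enqueue J → queue [Q, W, L, O, X, J]
Visit Q → queue [W, L, O, X, J]
Visit W → queue [L, O, X, J]
Visit L → queue [O, X, J]
Visit O → queue [X, J]
Visit X → queue [J]
Visit J → queue []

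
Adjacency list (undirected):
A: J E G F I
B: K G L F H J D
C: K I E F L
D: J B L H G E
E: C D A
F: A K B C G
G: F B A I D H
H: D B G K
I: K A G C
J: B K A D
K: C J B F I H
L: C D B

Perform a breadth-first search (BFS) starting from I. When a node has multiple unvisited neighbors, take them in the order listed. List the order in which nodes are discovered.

I, K, A, G, C, J, B, F, H, E, D, L

Visit I; enqueue K, A, G, C → queue [K, A, G, C]
Visit K; enqueue J, B, F, H → queue [A, G, C, J, B, F, H]
Visit A; enqueue E → queue [G, C, J, B, F, H, E]
Visit G; enqueue D → queue [C, J, B, F, H, E, D]
Visit C; enqueue L → queue [J, B, F, H, E, D, L]
Visit J → queue [B, F, H, E, D, L]
Visit B → queue [F, H, E, D, L]
Visit F → queue [H, E, D, L]
Visit H → queue [E, D, L]
Visit E → queue [D, L]
Visit D → queue [L]
Visit L → queue []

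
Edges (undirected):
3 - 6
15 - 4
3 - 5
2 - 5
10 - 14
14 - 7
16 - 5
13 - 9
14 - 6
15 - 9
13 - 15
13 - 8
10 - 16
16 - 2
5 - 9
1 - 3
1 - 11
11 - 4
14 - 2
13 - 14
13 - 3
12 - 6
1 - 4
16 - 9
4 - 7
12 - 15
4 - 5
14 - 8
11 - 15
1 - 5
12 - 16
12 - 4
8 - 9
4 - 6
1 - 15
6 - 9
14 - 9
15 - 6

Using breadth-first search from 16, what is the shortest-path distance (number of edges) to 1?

Level 0: 16
Level 1: 2, 5, 9, 10, 12
Level 2: 1, 3, 4, 6, 8, 13, 14, 15
Level 3: 7, 11
1 first appears at level 2.

2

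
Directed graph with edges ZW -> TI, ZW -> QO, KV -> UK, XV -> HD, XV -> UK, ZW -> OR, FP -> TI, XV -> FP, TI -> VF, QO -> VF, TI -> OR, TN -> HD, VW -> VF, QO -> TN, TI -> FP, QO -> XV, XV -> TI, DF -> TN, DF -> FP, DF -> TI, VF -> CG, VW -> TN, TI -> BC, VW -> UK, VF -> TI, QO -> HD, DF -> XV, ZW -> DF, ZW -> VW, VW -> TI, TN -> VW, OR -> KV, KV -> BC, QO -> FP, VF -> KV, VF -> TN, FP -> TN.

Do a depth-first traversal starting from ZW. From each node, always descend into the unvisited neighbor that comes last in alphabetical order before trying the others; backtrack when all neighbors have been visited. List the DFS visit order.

ZW → VW → VF → TN → HD → TI → OR → KV → UK → BC → FP → CG → QO → XV → DF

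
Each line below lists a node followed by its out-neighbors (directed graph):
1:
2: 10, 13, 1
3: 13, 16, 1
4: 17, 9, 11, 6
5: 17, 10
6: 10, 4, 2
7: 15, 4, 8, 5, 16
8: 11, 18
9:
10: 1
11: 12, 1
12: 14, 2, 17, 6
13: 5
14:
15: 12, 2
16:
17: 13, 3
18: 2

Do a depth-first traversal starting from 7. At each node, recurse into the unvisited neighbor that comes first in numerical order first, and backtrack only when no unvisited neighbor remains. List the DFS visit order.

7, 4, 6, 2, 1, 10, 13, 5, 17, 3, 16, 9, 11, 12, 14, 8, 18, 15

Visit 7
7 → 4
4 → 6
6 → 2
2 → 1
2 → 10
2 → 13
13 → 5
5 → 17
17 → 3
3 → 16
4 → 9
4 → 11
11 → 12
12 → 14
7 → 8
8 → 18
7 → 15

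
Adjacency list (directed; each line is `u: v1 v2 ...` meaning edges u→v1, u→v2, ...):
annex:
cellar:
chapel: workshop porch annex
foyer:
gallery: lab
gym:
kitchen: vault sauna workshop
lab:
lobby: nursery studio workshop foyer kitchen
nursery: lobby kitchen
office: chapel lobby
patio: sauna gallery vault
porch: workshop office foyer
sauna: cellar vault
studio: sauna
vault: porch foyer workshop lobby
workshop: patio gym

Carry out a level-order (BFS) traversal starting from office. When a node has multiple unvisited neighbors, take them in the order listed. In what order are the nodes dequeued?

Visit office; enqueue chapel, lobby → queue [chapel, lobby]
Visit chapel; enqueue workshop, porch, annex → queue [lobby, workshop, porch, annex]
Visit lobby; enqueue nursery, studio, foyer, kitchen → queue [workshop, porch, annex, nursery, studio, foyer, kitchen]
Visit workshop; enqueue patio, gym → queue [porch, annex, nursery, studio, foyer, kitchen, patio, gym]
Visit porch → queue [annex, nursery, studio, foyer, kitchen, patio, gym]
Visit annex → queue [nursery, studio, foyer, kitchen, patio, gym]
Visit nursery → queue [studio, foyer, kitchen, patio, gym]
Visit studio; enqueue sauna → queue [foyer, kitchen, patio, gym, sauna]
Visit foyer → queue [kitchen, patio, gym, sauna]
Visit kitchen; enqueue vault → queue [patio, gym, sauna, vault]
Visit patio; enqueue gallery → queue [gym, sauna, vault, gallery]
Visit gym → queue [sauna, vault, gallery]
Visit sauna; enqueue cellar → queue [vault, gallery, cellar]
Visit vault → queue [gallery, cellar]
Visit gallery; enqueue lab → queue [cellar, lab]
Visit cellar → queue [lab]
Visit lab → queue []

office → chapel → lobby → workshop → porch → annex → nursery → studio → foyer → kitchen → patio → gym → sauna → vault → gallery → cellar → lab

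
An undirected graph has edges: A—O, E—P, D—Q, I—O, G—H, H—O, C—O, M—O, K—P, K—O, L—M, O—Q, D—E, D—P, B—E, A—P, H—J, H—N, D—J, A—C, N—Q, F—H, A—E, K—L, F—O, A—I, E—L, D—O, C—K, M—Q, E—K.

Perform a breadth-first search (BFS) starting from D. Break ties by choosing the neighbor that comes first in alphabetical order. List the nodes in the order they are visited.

Visit D; enqueue E, J, O, P, Q → queue [E, J, O, P, Q]
Visit E; enqueue A, B, K, L → queue [J, O, P, Q, A, B, K, L]
Visit J; enqueue H → queue [O, P, Q, A, B, K, L, H]
Visit O; enqueue C, F, I, M → queue [P, Q, A, B, K, L, H, C, F, I, M]
Visit P → queue [Q, A, B, K, L, H, C, F, I, M]
Visit Q; enqueue N → queue [A, B, K, L, H, C, F, I, M, N]
Visit A → queue [B, K, L, H, C, F, I, M, N]
Visit B → queue [K, L, H, C, F, I, M, N]
Visit K → queue [L, H, C, F, I, M, N]
Visit L → queue [H, C, F, I, M, N]
Visit H; enqueue G → queue [C, F, I, M, N, G]
Visit C → queue [F, I, M, N, G]
Visit F → queue [I, M, N, G]
Visit I → queue [M, N, G]
Visit M → queue [N, G]
Visit N → queue [G]
Visit G → queue []

D, E, J, O, P, Q, A, B, K, L, H, C, F, I, M, N, G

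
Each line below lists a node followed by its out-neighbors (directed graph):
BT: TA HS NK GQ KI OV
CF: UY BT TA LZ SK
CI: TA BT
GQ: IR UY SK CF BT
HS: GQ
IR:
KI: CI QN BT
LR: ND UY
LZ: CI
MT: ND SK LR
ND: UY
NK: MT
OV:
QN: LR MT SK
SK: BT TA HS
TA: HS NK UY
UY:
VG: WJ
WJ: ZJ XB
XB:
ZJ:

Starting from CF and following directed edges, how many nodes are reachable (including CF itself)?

BFS from CF visits: CF, UY, TA, SK, LZ, BT, NK, HS, CI, OV, KI, GQ, MT, QN, IR, ND, LR
Reachable nodes: 17 of 21 total.

17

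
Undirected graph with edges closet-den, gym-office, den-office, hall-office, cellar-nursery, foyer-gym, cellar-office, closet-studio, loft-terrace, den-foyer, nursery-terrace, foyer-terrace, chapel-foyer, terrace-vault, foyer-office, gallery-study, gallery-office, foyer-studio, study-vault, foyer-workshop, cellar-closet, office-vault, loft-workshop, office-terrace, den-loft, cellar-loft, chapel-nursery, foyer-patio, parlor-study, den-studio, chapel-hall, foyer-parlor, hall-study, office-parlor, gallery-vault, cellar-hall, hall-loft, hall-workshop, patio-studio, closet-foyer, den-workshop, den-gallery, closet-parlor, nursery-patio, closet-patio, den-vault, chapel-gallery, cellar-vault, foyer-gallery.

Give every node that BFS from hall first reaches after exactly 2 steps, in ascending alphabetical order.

closet, den, foyer, gallery, gym, nursery, parlor, terrace, vault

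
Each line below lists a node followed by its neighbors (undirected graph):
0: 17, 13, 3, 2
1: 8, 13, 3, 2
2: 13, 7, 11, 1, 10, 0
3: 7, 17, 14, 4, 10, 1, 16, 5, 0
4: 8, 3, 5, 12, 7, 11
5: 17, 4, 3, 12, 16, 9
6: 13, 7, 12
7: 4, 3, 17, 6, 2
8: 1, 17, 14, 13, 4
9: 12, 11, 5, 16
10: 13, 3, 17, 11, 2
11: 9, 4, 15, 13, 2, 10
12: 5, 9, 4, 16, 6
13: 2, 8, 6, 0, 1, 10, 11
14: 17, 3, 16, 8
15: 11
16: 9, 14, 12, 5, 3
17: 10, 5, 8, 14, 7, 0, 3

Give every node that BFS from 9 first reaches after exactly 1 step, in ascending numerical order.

5, 11, 12, 16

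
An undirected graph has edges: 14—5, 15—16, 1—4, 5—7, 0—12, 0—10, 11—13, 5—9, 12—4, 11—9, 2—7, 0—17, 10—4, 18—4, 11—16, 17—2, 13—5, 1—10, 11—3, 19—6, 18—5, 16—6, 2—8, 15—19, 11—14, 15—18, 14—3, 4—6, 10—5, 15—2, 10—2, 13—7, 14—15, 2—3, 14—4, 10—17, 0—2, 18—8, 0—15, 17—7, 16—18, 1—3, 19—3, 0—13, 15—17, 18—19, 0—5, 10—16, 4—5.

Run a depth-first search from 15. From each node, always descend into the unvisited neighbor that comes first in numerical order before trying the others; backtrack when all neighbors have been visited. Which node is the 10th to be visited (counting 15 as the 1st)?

Visit 15
15 → 0
0 → 2
2 → 3
3 → 1
1 → 4
4 → 5
5 → 7
7 → 13
13 → 11
11 → 9
11 → 14
11 → 16
16 → 6
6 → 19
19 → 18
18 → 8
16 → 10
10 → 17
4 → 12

Visit order: 15, 0, 2, 3, 1, 4, 5, 7, 13, 11, 9, 14, 16, 6, 19, 18, 8, 10, 17, 12

11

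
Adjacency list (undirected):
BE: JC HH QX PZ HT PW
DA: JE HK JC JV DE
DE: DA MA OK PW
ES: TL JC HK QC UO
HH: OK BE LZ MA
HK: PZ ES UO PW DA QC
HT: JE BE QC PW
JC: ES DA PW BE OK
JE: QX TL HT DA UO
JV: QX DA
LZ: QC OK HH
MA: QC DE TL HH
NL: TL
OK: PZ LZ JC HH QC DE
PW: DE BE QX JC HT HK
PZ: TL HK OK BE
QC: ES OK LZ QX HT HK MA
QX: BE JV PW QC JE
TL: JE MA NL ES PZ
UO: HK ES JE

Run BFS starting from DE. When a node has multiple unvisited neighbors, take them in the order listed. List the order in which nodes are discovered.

DE -> DA -> MA -> OK -> PW -> JE -> HK -> JC -> JV -> QC -> TL -> HH -> PZ -> LZ -> BE -> QX -> HT -> UO -> ES -> NL

Visit DE; enqueue DA, MA, OK, PW → queue [DA, MA, OK, PW]
Visit DA; enqueue JE, HK, JC, JV → queue [MA, OK, PW, JE, HK, JC, JV]
Visit MA; enqueue QC, TL, HH → queue [OK, PW, JE, HK, JC, JV, QC, TL, HH]
Visit OK; enqueue PZ, LZ → queue [PW, JE, HK, JC, JV, QC, TL, HH, PZ, LZ]
Visit PW; enqueue BE, QX, HT → queue [JE, HK, JC, JV, QC, TL, HH, PZ, LZ, BE, QX, HT]
Visit JE; enqueue UO → queue [HK, JC, JV, QC, TL, HH, PZ, LZ, BE, QX, HT, UO]
Visit HK; enqueue ES → queue [JC, JV, QC, TL, HH, PZ, LZ, BE, QX, HT, UO, ES]
Visit JC → queue [JV, QC, TL, HH, PZ, LZ, BE, QX, HT, UO, ES]
Visit JV → queue [QC, TL, HH, PZ, LZ, BE, QX, HT, UO, ES]
Visit QC → queue [TL, HH, PZ, LZ, BE, QX, HT, UO, ES]
Visit TL; enqueue NL → queue [HH, PZ, LZ, BE, QX, HT, UO, ES, NL]
Visit HH → queue [PZ, LZ, BE, QX, HT, UO, ES, NL]
Visit PZ → queue [LZ, BE, QX, HT, UO, ES, NL]
Visit LZ → queue [BE, QX, HT, UO, ES, NL]
Visit BE → queue [QX, HT, UO, ES, NL]
Visit QX → queue [HT, UO, ES, NL]
Visit HT → queue [UO, ES, NL]
Visit UO → queue [ES, NL]
Visit ES → queue [NL]
Visit NL → queue []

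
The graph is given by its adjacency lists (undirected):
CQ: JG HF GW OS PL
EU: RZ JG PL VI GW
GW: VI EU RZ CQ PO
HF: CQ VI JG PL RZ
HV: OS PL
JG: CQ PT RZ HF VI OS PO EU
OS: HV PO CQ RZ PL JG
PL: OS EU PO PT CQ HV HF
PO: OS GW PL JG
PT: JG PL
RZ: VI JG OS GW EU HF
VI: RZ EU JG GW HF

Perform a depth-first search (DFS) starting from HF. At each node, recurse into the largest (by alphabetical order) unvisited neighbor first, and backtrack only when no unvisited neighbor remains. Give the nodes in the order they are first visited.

HF, VI, RZ, OS, PO, PL, PT, JG, EU, GW, CQ, HV

Visit HF
HF → VI
VI → RZ
RZ → OS
OS → PO
PO → PL
PL → PT
PT → JG
JG → EU
EU → GW
GW → CQ
PL → HV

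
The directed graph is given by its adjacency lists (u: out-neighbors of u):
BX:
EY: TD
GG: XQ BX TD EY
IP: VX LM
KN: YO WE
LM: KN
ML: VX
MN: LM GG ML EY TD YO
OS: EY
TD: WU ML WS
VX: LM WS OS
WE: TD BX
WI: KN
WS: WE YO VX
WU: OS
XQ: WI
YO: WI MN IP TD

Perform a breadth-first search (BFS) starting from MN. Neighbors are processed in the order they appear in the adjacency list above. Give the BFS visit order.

Visit MN; enqueue LM, GG, ML, EY, TD, YO → queue [LM, GG, ML, EY, TD, YO]
Visit LM; enqueue KN → queue [GG, ML, EY, TD, YO, KN]
Visit GG; enqueue XQ, BX → queue [ML, EY, TD, YO, KN, XQ, BX]
Visit ML; enqueue VX → queue [EY, TD, YO, KN, XQ, BX, VX]
Visit EY → queue [TD, YO, KN, XQ, BX, VX]
Visit TD; enqueue WU, WS → queue [YO, KN, XQ, BX, VX, WU, WS]
Visit YO; enqueue WI, IP → queue [KN, XQ, BX, VX, WU, WS, WI, IP]
Visit KN; enqueue WE → queue [XQ, BX, VX, WU, WS, WI, IP, WE]
Visit XQ → queue [BX, VX, WU, WS, WI, IP, WE]
Visit BX → queue [VX, WU, WS, WI, IP, WE]
Visit VX; enqueue OS → queue [WU, WS, WI, IP, WE, OS]
Visit WU → queue [WS, WI, IP, WE, OS]
Visit WS → queue [WI, IP, WE, OS]
Visit WI → queue [IP, WE, OS]
Visit IP → queue [WE, OS]
Visit WE → queue [OS]
Visit OS → queue []

MN, LM, GG, ML, EY, TD, YO, KN, XQ, BX, VX, WU, WS, WI, IP, WE, OS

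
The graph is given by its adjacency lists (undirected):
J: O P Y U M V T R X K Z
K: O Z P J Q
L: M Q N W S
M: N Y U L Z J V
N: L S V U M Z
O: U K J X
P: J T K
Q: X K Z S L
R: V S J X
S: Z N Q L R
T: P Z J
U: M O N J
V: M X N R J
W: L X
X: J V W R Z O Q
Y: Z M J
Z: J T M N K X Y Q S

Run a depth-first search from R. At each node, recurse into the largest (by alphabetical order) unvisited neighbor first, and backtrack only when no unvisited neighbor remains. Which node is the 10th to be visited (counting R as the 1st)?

Visit R
R → X
X → Z
Z → Y
Y → M
M → V
V → N
N → U
U → O
O → K
K → Q
Q → S
S → L
L → W
K → P
P → T
T → J

Visit order: R, X, Z, Y, M, V, N, U, O, K, Q, S, L, W, P, T, J

K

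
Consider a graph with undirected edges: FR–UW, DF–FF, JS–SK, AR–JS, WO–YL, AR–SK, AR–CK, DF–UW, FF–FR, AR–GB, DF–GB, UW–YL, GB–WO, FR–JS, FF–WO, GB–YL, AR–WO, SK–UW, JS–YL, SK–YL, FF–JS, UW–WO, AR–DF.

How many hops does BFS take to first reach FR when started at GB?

3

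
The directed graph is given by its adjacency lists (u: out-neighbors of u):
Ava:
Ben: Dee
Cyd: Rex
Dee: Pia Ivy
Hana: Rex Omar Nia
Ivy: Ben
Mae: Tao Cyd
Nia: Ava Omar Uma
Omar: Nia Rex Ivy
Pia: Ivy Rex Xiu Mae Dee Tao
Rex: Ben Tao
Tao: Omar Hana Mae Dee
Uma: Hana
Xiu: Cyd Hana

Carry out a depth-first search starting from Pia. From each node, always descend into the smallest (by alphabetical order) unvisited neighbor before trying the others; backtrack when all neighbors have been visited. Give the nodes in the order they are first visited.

Pia, Dee, Ivy, Ben, Mae, Cyd, Rex, Tao, Hana, Nia, Ava, Omar, Uma, Xiu

Visit Pia
Pia → Dee
Dee → Ivy
Ivy → Ben
Pia → Mae
Mae → Cyd
Cyd → Rex
Rex → Tao
Tao → Hana
Hana → Nia
Nia → Ava
Nia → Omar
Nia → Uma
Pia → Xiu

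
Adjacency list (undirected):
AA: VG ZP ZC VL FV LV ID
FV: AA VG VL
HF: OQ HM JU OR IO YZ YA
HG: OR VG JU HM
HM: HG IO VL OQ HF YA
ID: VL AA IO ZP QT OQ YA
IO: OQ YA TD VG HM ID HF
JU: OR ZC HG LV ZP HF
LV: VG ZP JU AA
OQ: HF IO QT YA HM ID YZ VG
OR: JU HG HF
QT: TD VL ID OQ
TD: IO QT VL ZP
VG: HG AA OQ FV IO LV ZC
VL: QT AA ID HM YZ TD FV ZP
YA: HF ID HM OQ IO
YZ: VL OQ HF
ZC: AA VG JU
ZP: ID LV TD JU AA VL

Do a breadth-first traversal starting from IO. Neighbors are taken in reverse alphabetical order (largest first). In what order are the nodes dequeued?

Visit IO; enqueue YA, VG, TD, OQ, ID, HM, HF → queue [YA, VG, TD, OQ, ID, HM, HF]
Visit YA → queue [VG, TD, OQ, ID, HM, HF]
Visit VG; enqueue ZC, LV, HG, FV, AA → queue [TD, OQ, ID, HM, HF, ZC, LV, HG, FV, AA]
Visit TD; enqueue ZP, VL, QT → queue [OQ, ID, HM, HF, ZC, LV, HG, FV, AA, ZP, VL, QT]
Visit OQ; enqueue YZ → queue [ID, HM, HF, ZC, LV, HG, FV, AA, ZP, VL, QT, YZ]
Visit ID → queue [HM, HF, ZC, LV, HG, FV, AA, ZP, VL, QT, YZ]
Visit HM → queue [HF, ZC, LV, HG, FV, AA, ZP, VL, QT, YZ]
Visit HF; enqueue OR, JU → queue [ZC, LV, HG, FV, AA, ZP, VL, QT, YZ, OR, JU]
Visit ZC → queue [LV, HG, FV, AA, ZP, VL, QT, YZ, OR, JU]
Visit LV → queue [HG, FV, AA, ZP, VL, QT, YZ, OR, JU]
Visit HG → queue [FV, AA, ZP, VL, QT, YZ, OR, JU]
Visit FV → queue [AA, ZP, VL, QT, YZ, OR, JU]
Visit AA → queue [ZP, VL, QT, YZ, OR, JU]
Visit ZP → queue [VL, QT, YZ, OR, JU]
Visit VL → queue [QT, YZ, OR, JU]
Visit QT → queue [YZ, OR, JU]
Visit YZ → queue [OR, JU]
Visit OR → queue [JU]
Visit JU → queue []

IO YA VG TD OQ ID HM HF ZC LV HG FV AA ZP VL QT YZ OR JU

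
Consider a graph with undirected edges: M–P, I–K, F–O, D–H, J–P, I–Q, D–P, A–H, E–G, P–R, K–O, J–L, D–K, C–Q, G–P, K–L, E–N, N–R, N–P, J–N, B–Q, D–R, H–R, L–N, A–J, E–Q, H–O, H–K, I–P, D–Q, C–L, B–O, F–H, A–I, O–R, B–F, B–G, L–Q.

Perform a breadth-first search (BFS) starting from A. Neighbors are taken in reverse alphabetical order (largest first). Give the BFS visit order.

Visit A; enqueue J, I, H → queue [J, I, H]
Visit J; enqueue P, N, L → queue [I, H, P, N, L]
Visit I; enqueue Q, K → queue [H, P, N, L, Q, K]
Visit H; enqueue R, O, F, D → queue [P, N, L, Q, K, R, O, F, D]
Visit P; enqueue M, G → queue [N, L, Q, K, R, O, F, D, M, G]
Visit N; enqueue E → queue [L, Q, K, R, O, F, D, M, G, E]
Visit L; enqueue C → queue [Q, K, R, O, F, D, M, G, E, C]
Visit Q; enqueue B → queue [K, R, O, F, D, M, G, E, C, B]
Visit K → queue [R, O, F, D, M, G, E, C, B]
Visit R → queue [O, F, D, M, G, E, C, B]
Visit O → queue [F, D, M, G, E, C, B]
Visit F → queue [D, M, G, E, C, B]
Visit D → queue [M, G, E, C, B]
Visit M → queue [G, E, C, B]
Visit G → queue [E, C, B]
Visit E → queue [C, B]
Visit C → queue [B]
Visit B → queue []

A → J → I → H → P → N → L → Q → K → R → O → F → D → M → G → E → C → B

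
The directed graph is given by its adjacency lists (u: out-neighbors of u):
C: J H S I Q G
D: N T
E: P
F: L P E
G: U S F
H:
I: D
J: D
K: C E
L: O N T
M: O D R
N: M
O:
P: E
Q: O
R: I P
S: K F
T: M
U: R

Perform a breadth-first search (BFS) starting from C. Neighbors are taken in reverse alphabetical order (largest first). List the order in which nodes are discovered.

Visit C; enqueue S, Q, J, I, H, G → queue [S, Q, J, I, H, G]
Visit S; enqueue K, F → queue [Q, J, I, H, G, K, F]
Visit Q; enqueue O → queue [J, I, H, G, K, F, O]
Visit J; enqueue D → queue [I, H, G, K, F, O, D]
Visit I → queue [H, G, K, F, O, D]
Visit H → queue [G, K, F, O, D]
Visit G; enqueue U → queue [K, F, O, D, U]
Visit K; enqueue E → queue [F, O, D, U, E]
Visit F; enqueue P, L → queue [O, D, U, E, P, L]
Visit O → queue [D, U, E, P, L]
Visit D; enqueue T, N → queue [U, E, P, L, T, N]
Visit U; enqueue R → queue [E, P, L, T, N, R]
Visit E → queue [P, L, T, N, R]
Visit P → queue [L, T, N, R]
Visit L → queue [T, N, R]
Visit T; enqueue M → queue [N, R, M]
Visit N → queue [R, M]
Visit R → queue [M]
Visit M → queue []

C -> S -> Q -> J -> I -> H -> G -> K -> F -> O -> D -> U -> E -> P -> L -> T -> N -> R -> M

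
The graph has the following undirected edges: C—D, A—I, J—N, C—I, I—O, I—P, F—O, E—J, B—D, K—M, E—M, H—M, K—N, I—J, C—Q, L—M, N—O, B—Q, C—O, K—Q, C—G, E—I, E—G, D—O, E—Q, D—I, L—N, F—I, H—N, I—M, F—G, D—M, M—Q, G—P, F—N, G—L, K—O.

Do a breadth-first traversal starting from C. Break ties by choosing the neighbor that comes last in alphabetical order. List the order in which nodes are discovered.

C → Q → O → I → G → D → M → K → E → B → N → F → P → J → A → L → H

Visit C; enqueue Q, O, I, G, D → queue [Q, O, I, G, D]
Visit Q; enqueue M, K, E, B → queue [O, I, G, D, M, K, E, B]
Visit O; enqueue N, F → queue [I, G, D, M, K, E, B, N, F]
Visit I; enqueue P, J, A → queue [G, D, M, K, E, B, N, F, P, J, A]
Visit G; enqueue L → queue [D, M, K, E, B, N, F, P, J, A, L]
Visit D → queue [M, K, E, B, N, F, P, J, A, L]
Visit M; enqueue H → queue [K, E, B, N, F, P, J, A, L, H]
Visit K → queue [E, B, N, F, P, J, A, L, H]
Visit E → queue [B, N, F, P, J, A, L, H]
Visit B → queue [N, F, P, J, A, L, H]
Visit N → queue [F, P, J, A, L, H]
Visit F → queue [P, J, A, L, H]
Visit P → queue [J, A, L, H]
Visit J → queue [A, L, H]
Visit A → queue [L, H]
Visit L → queue [H]
Visit H → queue []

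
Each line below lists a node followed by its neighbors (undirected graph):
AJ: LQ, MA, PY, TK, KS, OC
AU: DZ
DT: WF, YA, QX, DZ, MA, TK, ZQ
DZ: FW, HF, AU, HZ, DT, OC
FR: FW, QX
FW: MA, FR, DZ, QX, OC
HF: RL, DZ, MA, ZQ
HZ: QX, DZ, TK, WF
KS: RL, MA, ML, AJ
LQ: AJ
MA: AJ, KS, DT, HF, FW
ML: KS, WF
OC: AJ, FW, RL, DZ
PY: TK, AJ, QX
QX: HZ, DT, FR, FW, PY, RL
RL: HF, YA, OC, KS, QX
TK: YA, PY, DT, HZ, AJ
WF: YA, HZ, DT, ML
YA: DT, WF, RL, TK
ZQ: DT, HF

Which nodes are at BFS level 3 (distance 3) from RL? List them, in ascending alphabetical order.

AU, LQ

Level 0: RL
Level 1: HF, KS, OC, QX, YA
Level 2: AJ, DT, DZ, FR, FW, HZ, MA, ML, PY, TK, WF, ZQ
Level 3: AU, LQ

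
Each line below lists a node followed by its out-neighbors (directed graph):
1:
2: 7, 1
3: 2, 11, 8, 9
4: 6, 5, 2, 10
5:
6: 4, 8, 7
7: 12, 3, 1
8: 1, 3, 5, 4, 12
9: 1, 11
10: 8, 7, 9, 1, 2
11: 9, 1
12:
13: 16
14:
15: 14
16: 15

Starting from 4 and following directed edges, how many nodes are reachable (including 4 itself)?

12

BFS from 4 visits: 4, 6, 5, 2, 10, 8, 7, 1, 9, 3, 12, 11
Reachable nodes: 12 of 16 total.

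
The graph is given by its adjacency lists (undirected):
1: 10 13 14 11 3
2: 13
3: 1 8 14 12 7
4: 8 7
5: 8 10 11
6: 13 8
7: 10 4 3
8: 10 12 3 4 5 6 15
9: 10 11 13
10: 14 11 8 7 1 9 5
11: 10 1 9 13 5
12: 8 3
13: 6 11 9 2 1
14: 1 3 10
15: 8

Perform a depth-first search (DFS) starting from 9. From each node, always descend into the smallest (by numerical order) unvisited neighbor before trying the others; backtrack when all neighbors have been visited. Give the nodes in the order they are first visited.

9, 10, 1, 3, 7, 4, 8, 5, 11, 13, 2, 6, 12, 15, 14

Visit 9
9 → 10
10 → 1
1 → 3
3 → 7
7 → 4
4 → 8
8 → 5
5 → 11
11 → 13
13 → 2
13 → 6
8 → 12
8 → 15
3 → 14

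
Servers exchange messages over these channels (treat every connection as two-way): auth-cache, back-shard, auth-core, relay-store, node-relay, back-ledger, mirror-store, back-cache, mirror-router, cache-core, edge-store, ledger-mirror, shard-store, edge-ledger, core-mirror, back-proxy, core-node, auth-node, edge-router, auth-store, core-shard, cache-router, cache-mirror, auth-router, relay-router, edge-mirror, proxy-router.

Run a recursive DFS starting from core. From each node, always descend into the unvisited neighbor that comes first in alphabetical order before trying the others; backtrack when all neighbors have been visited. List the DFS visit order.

Visit core
core → auth
auth → cache
cache → back
back → ledger
ledger → edge
edge → mirror
mirror → router
router → proxy
router → relay
relay → node
relay → store
store → shard

core, auth, cache, back, ledger, edge, mirror, router, proxy, relay, node, store, shard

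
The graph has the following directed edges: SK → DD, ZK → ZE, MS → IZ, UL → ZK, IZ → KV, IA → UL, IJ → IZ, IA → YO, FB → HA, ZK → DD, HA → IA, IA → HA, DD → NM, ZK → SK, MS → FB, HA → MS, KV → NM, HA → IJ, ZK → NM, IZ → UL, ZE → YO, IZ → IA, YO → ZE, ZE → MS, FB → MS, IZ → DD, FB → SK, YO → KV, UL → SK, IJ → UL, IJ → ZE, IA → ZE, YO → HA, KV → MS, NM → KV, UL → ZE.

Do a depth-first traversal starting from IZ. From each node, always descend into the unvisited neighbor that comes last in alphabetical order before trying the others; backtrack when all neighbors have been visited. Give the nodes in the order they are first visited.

IZ -> UL -> ZK -> ZE -> YO -> KV -> NM -> MS -> FB -> SK -> DD -> HA -> IJ -> IA

Visit IZ
IZ → UL
UL → ZK
ZK → ZE
ZE → YO
YO → KV
KV → NM
KV → MS
MS → FB
FB → SK
SK → DD
FB → HA
HA → IJ
HA → IA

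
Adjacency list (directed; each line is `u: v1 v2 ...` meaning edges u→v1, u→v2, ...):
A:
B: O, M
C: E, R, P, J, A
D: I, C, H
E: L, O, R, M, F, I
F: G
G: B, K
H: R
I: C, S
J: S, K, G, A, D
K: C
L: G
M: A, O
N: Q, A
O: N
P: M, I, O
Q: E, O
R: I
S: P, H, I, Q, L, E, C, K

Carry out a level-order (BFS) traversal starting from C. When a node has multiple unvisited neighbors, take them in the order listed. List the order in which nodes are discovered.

Visit C; enqueue E, R, P, J, A → queue [E, R, P, J, A]
Visit E; enqueue L, O, M, F, I → queue [R, P, J, A, L, O, M, F, I]
Visit R → queue [P, J, A, L, O, M, F, I]
Visit P → queue [J, A, L, O, M, F, I]
Visit J; enqueue S, K, G, D → queue [A, L, O, M, F, I, S, K, G, D]
Visit A → queue [L, O, M, F, I, S, K, G, D]
Visit L → queue [O, M, F, I, S, K, G, D]
Visit O; enqueue N → queue [M, F, I, S, K, G, D, N]
Visit M → queue [F, I, S, K, G, D, N]
Visit F → queue [I, S, K, G, D, N]
Visit I → queue [S, K, G, D, N]
Visit S; enqueue H, Q → queue [K, G, D, N, H, Q]
Visit K → queue [G, D, N, H, Q]
Visit G; enqueue B → queue [D, N, H, Q, B]
Visit D → queue [N, H, Q, B]
Visit N → queue [H, Q, B]
Visit H → queue [Q, B]
Visit Q → queue [B]
Visit B → queue []

C -> E -> R -> P -> J -> A -> L -> O -> M -> F -> I -> S -> K -> G -> D -> N -> H -> Q -> B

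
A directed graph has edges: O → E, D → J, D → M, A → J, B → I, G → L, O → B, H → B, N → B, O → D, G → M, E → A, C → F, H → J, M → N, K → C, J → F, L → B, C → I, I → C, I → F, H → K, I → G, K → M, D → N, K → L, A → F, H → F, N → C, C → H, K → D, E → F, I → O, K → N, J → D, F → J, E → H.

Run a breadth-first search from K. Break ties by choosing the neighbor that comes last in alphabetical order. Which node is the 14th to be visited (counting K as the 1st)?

E

Visit K; enqueue N, M, L, D, C → queue [N, M, L, D, C]
Visit N; enqueue B → queue [M, L, D, C, B]
Visit M → queue [L, D, C, B]
Visit L → queue [D, C, B]
Visit D; enqueue J → queue [C, B, J]
Visit C; enqueue I, H, F → queue [B, J, I, H, F]
Visit B → queue [J, I, H, F]
Visit J → queue [I, H, F]
Visit I; enqueue O, G → queue [H, F, O, G]
Visit H → queue [F, O, G]
Visit F → queue [O, G]
Visit O; enqueue E → queue [G, E]
Visit G → queue [E]
Visit E; enqueue A → queue [A]
Visit A → queue []

Visit order: K, N, M, L, D, C, B, J, I, H, F, O, G, E, A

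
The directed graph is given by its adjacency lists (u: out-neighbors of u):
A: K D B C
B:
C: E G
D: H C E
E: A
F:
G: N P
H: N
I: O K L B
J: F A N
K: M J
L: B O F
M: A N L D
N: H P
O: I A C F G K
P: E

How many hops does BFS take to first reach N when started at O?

2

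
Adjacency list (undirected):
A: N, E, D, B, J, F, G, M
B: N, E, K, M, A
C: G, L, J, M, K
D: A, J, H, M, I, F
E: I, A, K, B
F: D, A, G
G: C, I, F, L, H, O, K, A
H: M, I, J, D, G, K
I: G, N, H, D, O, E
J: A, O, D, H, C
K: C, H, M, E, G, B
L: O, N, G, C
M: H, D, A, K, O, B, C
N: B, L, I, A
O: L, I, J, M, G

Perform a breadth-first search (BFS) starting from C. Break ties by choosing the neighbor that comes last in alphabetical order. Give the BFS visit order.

C M L K J G O H D B A N E I F

Visit C; enqueue M, L, K, J, G → queue [M, L, K, J, G]
Visit M; enqueue O, H, D, B, A → queue [L, K, J, G, O, H, D, B, A]
Visit L; enqueue N → queue [K, J, G, O, H, D, B, A, N]
Visit K; enqueue E → queue [J, G, O, H, D, B, A, N, E]
Visit J → queue [G, O, H, D, B, A, N, E]
Visit G; enqueue I, F → queue [O, H, D, B, A, N, E, I, F]
Visit O → queue [H, D, B, A, N, E, I, F]
Visit H → queue [D, B, A, N, E, I, F]
Visit D → queue [B, A, N, E, I, F]
Visit B → queue [A, N, E, I, F]
Visit A → queue [N, E, I, F]
Visit N → queue [E, I, F]
Visit E → queue [I, F]
Visit I → queue [F]
Visit F → queue []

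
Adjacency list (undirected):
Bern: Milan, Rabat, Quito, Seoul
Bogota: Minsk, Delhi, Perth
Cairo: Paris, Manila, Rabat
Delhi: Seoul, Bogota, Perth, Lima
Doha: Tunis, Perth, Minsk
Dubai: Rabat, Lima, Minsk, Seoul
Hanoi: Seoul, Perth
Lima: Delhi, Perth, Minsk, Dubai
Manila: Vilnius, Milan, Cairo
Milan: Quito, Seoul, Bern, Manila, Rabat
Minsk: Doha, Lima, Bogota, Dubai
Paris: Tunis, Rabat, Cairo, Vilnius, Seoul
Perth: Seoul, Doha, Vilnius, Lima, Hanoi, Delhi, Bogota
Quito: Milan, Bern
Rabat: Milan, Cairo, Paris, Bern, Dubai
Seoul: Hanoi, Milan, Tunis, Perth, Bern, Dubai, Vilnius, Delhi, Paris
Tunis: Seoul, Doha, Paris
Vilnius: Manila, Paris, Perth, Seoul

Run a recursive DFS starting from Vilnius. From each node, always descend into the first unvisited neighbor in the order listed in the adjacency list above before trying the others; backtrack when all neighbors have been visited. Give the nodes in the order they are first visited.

Visit Vilnius
Vilnius → Manila
Manila → Milan
Milan → Quito
Quito → Bern
Bern → Rabat
Rabat → Cairo
Cairo → Paris
Paris → Tunis
Tunis → Seoul
Seoul → Hanoi
Hanoi → Perth
Perth → Doha
Doha → Minsk
Minsk → Lima
Lima → Delhi
Delhi → Bogota
Lima → Dubai

Vilnius → Manila → Milan → Quito → Bern → Rabat → Cairo → Paris → Tunis → Seoul → Hanoi → Perth → Doha → Minsk → Lima → Delhi → Bogota → Dubai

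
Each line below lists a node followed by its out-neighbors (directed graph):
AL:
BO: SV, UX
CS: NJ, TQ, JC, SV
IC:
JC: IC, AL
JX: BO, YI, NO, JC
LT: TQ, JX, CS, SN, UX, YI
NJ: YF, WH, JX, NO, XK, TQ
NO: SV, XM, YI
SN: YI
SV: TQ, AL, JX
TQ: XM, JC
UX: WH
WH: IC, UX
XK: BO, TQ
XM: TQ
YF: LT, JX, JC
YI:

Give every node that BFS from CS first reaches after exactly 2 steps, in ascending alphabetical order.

Level 0: CS
Level 1: JC, NJ, SV, TQ
Level 2: AL, IC, JX, NO, WH, XK, XM, YF
Level 3: BO, LT, UX, YI
Level 4: SN

AL, IC, JX, NO, WH, XK, XM, YF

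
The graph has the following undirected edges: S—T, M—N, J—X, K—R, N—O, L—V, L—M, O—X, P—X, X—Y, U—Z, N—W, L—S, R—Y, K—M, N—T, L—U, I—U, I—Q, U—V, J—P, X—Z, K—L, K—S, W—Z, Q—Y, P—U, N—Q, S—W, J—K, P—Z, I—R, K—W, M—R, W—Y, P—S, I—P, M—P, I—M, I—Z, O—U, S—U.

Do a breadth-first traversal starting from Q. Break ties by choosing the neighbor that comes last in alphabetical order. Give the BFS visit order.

Q, Y, N, I, X, W, R, T, O, M, Z, U, P, J, S, K, L, V

Visit Q; enqueue Y, N, I → queue [Y, N, I]
Visit Y; enqueue X, W, R → queue [N, I, X, W, R]
Visit N; enqueue T, O, M → queue [I, X, W, R, T, O, M]
Visit I; enqueue Z, U, P → queue [X, W, R, T, O, M, Z, U, P]
Visit X; enqueue J → queue [W, R, T, O, M, Z, U, P, J]
Visit W; enqueue S, K → queue [R, T, O, M, Z, U, P, J, S, K]
Visit R → queue [T, O, M, Z, U, P, J, S, K]
Visit T → queue [O, M, Z, U, P, J, S, K]
Visit O → queue [M, Z, U, P, J, S, K]
Visit M; enqueue L → queue [Z, U, P, J, S, K, L]
Visit Z → queue [U, P, J, S, K, L]
Visit U; enqueue V → queue [P, J, S, K, L, V]
Visit P → queue [J, S, K, L, V]
Visit J → queue [S, K, L, V]
Visit S → queue [K, L, V]
Visit K → queue [L, V]
Visit L → queue [V]
Visit V → queue []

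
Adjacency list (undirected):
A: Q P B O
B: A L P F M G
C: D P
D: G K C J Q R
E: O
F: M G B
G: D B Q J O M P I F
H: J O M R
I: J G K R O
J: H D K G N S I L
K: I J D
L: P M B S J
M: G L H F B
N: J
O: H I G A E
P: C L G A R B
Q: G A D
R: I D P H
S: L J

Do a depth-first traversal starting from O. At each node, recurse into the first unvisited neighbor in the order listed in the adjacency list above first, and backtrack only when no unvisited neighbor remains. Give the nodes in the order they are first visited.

Visit O
O → H
H → J
J → D
D → G
G → B
B → A
A → Q
A → P
P → C
P → L
L → M
M → F
L → S
P → R
R → I
I → K
J → N
O → E

O H J D G B A Q P C L M F S R I K N E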